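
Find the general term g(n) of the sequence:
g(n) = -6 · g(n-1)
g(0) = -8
Pure geometric recurrence with ratio -6.
By induction g(n) = g(0) · (-6)^n = - 8 \left(-6\right)^{n}.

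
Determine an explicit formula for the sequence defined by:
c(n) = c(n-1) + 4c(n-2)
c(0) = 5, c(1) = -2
Characteristic equation: x² - x - 4 = 0.
Discriminant Δ = (1)² + 4·(4) = 17.
Roots r₁,₂ = (1 ± √17)/2, so r₁ = \frac{1}{2} + \frac{\sqrt{17}}{2}, r₂ = \frac{1}{2} - \frac{\sqrt{17}}{2}.
General solution: c(n) = A·r₁^n + B·r₂^n.
From the initial conditions, A + B = 5 and r₁A + r₂B = -2.
Since r₁ - r₂ = √17: A = (-2 - (5)r₂)/√17 = \frac{5}{2} - \frac{9 \sqrt{17}}{34}, and B = 5 - A = \frac{9 \sqrt{17}}{34} + \frac{5}{2}.
So c(n) = \left(\frac{5}{2} - \frac{9 \sqrt{17}}{34}\right)\left(\frac{1}{2} + \frac{\sqrt{17}}{2}\right)^n + \left(\frac{9 \sqrt{17}}{34} + \frac{5}{2}\right)\left(\frac{1}{2} - \frac{\sqrt{17}}{2}\right)^n.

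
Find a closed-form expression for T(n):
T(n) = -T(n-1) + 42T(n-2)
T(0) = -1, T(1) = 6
Characteristic equation: x² + x - 42 = 0, which factors as (x - (6))(x - (-7)) = 0.
Roots r₁ = 6, r₂ = -7 (distinct).
General solution: T(n) = A·(6)^n + B·(-7)^n.
From T(0) = -1: A + B = -1.
From T(1) = 6: 6A - 7B = 6.
Solving: A = - \frac{1}{13}, B = - \frac{12}{13}.
So T(n) = - \frac{12 \left(-7\right)^{n}}{13} - \frac{6^{n}}{13}.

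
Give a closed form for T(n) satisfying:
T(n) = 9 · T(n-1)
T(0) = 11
Pure geometric recurrence with ratio 9.
By induction T(n) = T(0) · (9)^n = 11 \cdot 9^{n}.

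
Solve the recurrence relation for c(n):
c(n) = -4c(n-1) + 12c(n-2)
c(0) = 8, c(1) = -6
Characteristic equation: x² + 4x - 12 = 0, which factors as (x - (2))(x - (-6)) = 0.
Roots r₁ = 2, r₂ = -6 (distinct).
General solution: c(n) = A·(2)^n + B·(-6)^n.
From c(0) = 8: A + B = 8.
From c(1) = -6: 2A - 6B = -6.
Solving: A = \frac{21}{4}, B = \frac{11}{4}.
So c(n) = \frac{11 \left(-6\right)^{n}}{4} + \frac{21 \cdot 2^{n}}{4}.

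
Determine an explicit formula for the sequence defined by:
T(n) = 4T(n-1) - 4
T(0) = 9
First-order linear non-homogeneous.
Homogeneous solution: T_h(n) = A·(4)^n.
Try constant particular solution T_p = K: K = 4K - 4 ⇒ K = \frac{4}{3}.
General: T(n) = A·(4)^n + \frac{4}{3}.
Apply T(0) = 9: A + \frac{4}{3} = 9 ⇒ A = \frac{23}{3}.
So T(n) = \frac{23 \cdot 4^{n}}{3} + \frac{4}{3}.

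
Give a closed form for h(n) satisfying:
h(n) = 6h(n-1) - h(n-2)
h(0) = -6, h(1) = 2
Characteristic equation: x² - 6x + 1 = 0.
Discriminant Δ = (6)² + 4·(-1) = 32.
Roots r₁,₂ = (6 ± √32)/2, so r₁ = 2 \sqrt{2} + 3, r₂ = 3 - 2 \sqrt{2}.
General solution: h(n) = A·r₁^n + B·r₂^n.
From the initial conditions, A + B = -6 and r₁A + r₂B = 2.
Since r₁ - r₂ = √32: A = (2 - (-6)r₂)/√32 = -3 + \frac{5 \sqrt{2}}{2}, and B = -6 - A = - \frac{5 \sqrt{2}}{2} - 3.
So h(n) = \left(-3 + \frac{5 \sqrt{2}}{2}\right)\left(2 \sqrt{2} + 3\right)^n + \left(- \frac{5 \sqrt{2}}{2} - 3\right)\left(3 - 2 \sqrt{2}\right)^n.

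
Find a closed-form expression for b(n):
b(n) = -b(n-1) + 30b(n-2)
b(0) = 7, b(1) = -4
Characteristic equation: x² + x - 30 = 0, which factors as (x - (-6))(x - (5)) = 0.
Roots r₁ = -6, r₂ = 5 (distinct).
General solution: b(n) = A·(-6)^n + B·(5)^n.
From b(0) = 7: A + B = 7.
From b(1) = -4: -6A + 5B = -4.
Solving: A = \frac{39}{11}, B = \frac{38}{11}.
So b(n) = \frac{39 \left(-6\right)^{n}}{11} + \frac{38 \cdot 5^{n}}{11}.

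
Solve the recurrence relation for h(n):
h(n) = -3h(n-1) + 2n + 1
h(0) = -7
First-order linear with linear forcing.
Homogeneous solution: h_h(n) = A·(-3)^n.
Try particular h_p(n) = pn + q. Substituting:
  pn + q = -3(p(n-1) + q) + 2n + 1.
Matching the n-coefficient: p = -3p + 2 ⇒ p = \frac{1}{2}.
Matching constants: q = 3p - 3q + 1 ⇒ q = \frac{5}{8}.
General: h(n) = A·(-3)^n + \frac{n}{2} + \frac{5}{8}.
Apply h(0) = -7: A + \frac{5}{8} = -7 ⇒ A = - \frac{61}{8}.
So h(n) = - \frac{61 \left(-3\right)^{n}}{8} + \frac{n}{2} + \frac{5}{8}.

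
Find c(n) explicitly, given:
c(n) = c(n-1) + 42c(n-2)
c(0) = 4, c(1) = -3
Characteristic equation: x² - x - 42 = 0, which factors as (x - (-6))(x - (7)) = 0.
Roots r₁ = -6, r₂ = 7 (distinct).
General solution: c(n) = A·(-6)^n + B·(7)^n.
From c(0) = 4: A + B = 4.
From c(1) = -3: -6A + 7B = -3.
Solving: A = \frac{31}{13}, B = \frac{21}{13}.
So c(n) = \frac{31 \left(-6\right)^{n}}{13} + \frac{21 \cdot 7^{n}}{13}.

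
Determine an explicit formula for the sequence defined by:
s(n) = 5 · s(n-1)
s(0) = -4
Pure geometric recurrence with ratio 5.
By induction s(n) = s(0) · (5)^n = - 4 \cdot 5^{n}.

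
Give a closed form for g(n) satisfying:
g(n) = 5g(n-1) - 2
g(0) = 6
First-order linear non-homogeneous.
Homogeneous solution: g_h(n) = A·(5)^n.
Try constant particular solution g_p = K: K = 5K - 2 ⇒ K = \frac{1}{2}.
General: g(n) = A·(5)^n + \frac{1}{2}.
Apply g(0) = 6: A + \frac{1}{2} = 6 ⇒ A = \frac{11}{2}.
So g(n) = \frac{11 \cdot 5^{n}}{2} + \frac{1}{2}.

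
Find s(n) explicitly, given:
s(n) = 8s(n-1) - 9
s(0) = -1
First-order linear non-homogeneous.
Homogeneous solution: s_h(n) = A·(8)^n.
Try constant particular solution s_p = K: K = 8K - 9 ⇒ K = \frac{9}{7}.
General: s(n) = A·(8)^n + \frac{9}{7}.
Apply s(0) = -1: A + \frac{9}{7} = -1 ⇒ A = - \frac{16}{7}.
So s(n) = \frac{9}{7} - \frac{16 \cdot 8^{n}}{7}.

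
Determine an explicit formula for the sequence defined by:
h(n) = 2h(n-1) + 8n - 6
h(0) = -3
First-order linear with linear forcing.
Homogeneous solution: h_h(n) = A·(2)^n.
Try particular h_p(n) = pn + q. Substituting:
  pn + q = 2(p(n-1) + q) + 8n - 6.
Matching the n-coefficient: p = 2p + 8 ⇒ p = -8.
Matching constants: q = -2p + 2q - 6 ⇒ q = -10.
General: h(n) = A·(2)^n - 8 n - 10.
Apply h(0) = -3: A - 10 = -3 ⇒ A = 7.
So h(n) = 7 \cdot 2^{n} - 8 n - 10.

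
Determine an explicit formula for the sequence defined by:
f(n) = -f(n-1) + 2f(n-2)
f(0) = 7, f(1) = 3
Characteristic equation: x² + x - 2 = 0, which factors as (x - (-2))(x - (1)) = 0.
Roots r₁ = -2, r₂ = 1 (distinct).
General solution: f(n) = A·(-2)^n + B·(1)^n.
From f(0) = 7: A + B = 7.
From f(1) = 3: -2A + B = 3.
Solving: A = \frac{4}{3}, B = \frac{17}{3}.
So f(n) = \frac{4 \left(-2\right)^{n}}{3} + \frac{17}{3}.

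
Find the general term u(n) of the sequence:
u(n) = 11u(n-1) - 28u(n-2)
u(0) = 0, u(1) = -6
Characteristic equation: x² - 11x + 28 = 0, which factors as (x - (4))(x - (7)) = 0.
Roots r₁ = 4, r₂ = 7 (distinct).
General solution: u(n) = A·(4)^n + B·(7)^n.
From u(0) = 0: A + B = 0.
From u(1) = -6: 4A + 7B = -6.
Solving: A = 2, B = -2.
So u(n) = 2 \cdot 4^{n} - 2 \cdot 7^{n}.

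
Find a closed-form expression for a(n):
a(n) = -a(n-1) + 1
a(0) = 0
First-order linear non-homogeneous.
Homogeneous solution: a_h(n) = A·(-1)^n.
Try constant particular solution a_p = K: K = -K + 1 ⇒ K = \frac{1}{2}.
General: a(n) = A·(-1)^n + \frac{1}{2}.
Apply a(0) = 0: A + \frac{1}{2} = 0 ⇒ A = - \frac{1}{2}.
So a(n) = \frac{1}{2} - \frac{\left(-1\right)^{n}}{2}.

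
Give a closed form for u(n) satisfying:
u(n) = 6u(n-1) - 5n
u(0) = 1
First-order linear with linear forcing.
Homogeneous solution: u_h(n) = A·(6)^n.
Try particular u_p(n) = pn + q. Substituting:
  pn + q = 6(p(n-1) + q) - 5n.
Matching the n-coefficient: p = 6p - 5 ⇒ p = 1.
Matching constants: q = -6p + 6q ⇒ q = \frac{6}{5}.
General: u(n) = A·(6)^n + n + \frac{6}{5}.
Apply u(0) = 1: A + \frac{6}{5} = 1 ⇒ A = - \frac{1}{5}.
So u(n) = - \frac{6^{n}}{5} + n + \frac{6}{5}.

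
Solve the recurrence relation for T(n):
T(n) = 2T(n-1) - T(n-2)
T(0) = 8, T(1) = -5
Characteristic equation: x² - 2x + 1 = 0, which is (x - (1))².
Repeated root r = 1.
General solution: T(n) = (A + Bn)·(1)^n.
From T(0) = 8: A = 8.
From T(1) = -5: (A + B)·(1) = -5 ⇒ B = -13.
So T(n) = \left(8 - 13 n\right) \cdot (1)^n.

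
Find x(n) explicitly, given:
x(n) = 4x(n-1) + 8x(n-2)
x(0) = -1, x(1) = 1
Characteristic equation: x² - 4x - 8 = 0.
Discriminant Δ = (4)² + 4·(8) = 48.
Roots r₁,₂ = (4 ± √48)/2, so r₁ = 2 + 2 \sqrt{3}, r₂ = 2 - 2 \sqrt{3}.
General solution: x(n) = A·r₁^n + B·r₂^n.
From the initial conditions, A + B = -1 and r₁A + r₂B = 1.
Since r₁ - r₂ = √48: A = (1 - (-1)r₂)/√48 = - \frac{1}{2} + \frac{\sqrt{3}}{4}, and B = -1 - A = - \frac{1}{2} - \frac{\sqrt{3}}{4}.
So x(n) = \left(- \frac{1}{2} + \frac{\sqrt{3}}{4}\right)\left(2 + 2 \sqrt{3}\right)^n + \left(- \frac{1}{2} - \frac{\sqrt{3}}{4}\right)\left(2 - 2 \sqrt{3}\right)^n.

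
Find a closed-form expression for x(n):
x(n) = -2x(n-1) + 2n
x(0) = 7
First-order linear with linear forcing.
Homogeneous solution: x_h(n) = A·(-2)^n.
Try particular x_p(n) = pn + q. Substituting:
  pn + q = -2(p(n-1) + q) + 2n.
Matching the n-coefficient: p = -2p + 2 ⇒ p = \frac{2}{3}.
Matching constants: q = 2p - 2q ⇒ q = \frac{4}{9}.
General: x(n) = A·(-2)^n + \frac{2 n}{3} + \frac{4}{9}.
Apply x(0) = 7: A + \frac{4}{9} = 7 ⇒ A = \frac{59}{9}.
So x(n) = \frac{59 \left(-2\right)^{n}}{9} + \frac{2 n}{3} + \frac{4}{9}.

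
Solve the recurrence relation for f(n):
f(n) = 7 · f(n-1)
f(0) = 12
Pure geometric recurrence with ratio 7.
By induction f(n) = f(0) · (7)^n = 12 \cdot 7^{n}.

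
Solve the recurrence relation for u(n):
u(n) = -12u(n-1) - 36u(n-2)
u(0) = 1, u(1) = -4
Characteristic equation: x² + 12x + 36 = 0, which is (x - (-6))².
Repeated root r = -6.
General solution: u(n) = (A + Bn)·(-6)^n.
From u(0) = 1: A = 1.
From u(1) = -4: (A + B)·(-6) = -4 ⇒ B = - \frac{1}{3}.
So u(n) = \left(1 - \frac{n}{3}\right) \cdot (-6)^n.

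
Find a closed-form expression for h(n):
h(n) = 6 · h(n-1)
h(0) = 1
Pure geometric recurrence with ratio 6.
By induction h(n) = h(0) · (6)^n = 6^{n}.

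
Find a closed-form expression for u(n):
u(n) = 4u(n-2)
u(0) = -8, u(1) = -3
Characteristic equation: x² - 4 = 0, which factors as (x - (2))(x - (-2)) = 0.
Roots r₁ = 2, r₂ = -2 (distinct).
General solution: u(n) = A·(2)^n + B·(-2)^n.
From u(0) = -8: A + B = -8.
From u(1) = -3: 2A - 2B = -3.
Solving: A = - \frac{19}{4}, B = - \frac{13}{4}.
So u(n) = - \frac{13 \left(-2\right)^{n}}{4} - \frac{19 \cdot 2^{n}}{4}.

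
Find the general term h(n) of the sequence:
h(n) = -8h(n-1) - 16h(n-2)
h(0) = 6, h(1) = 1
Characteristic equation: x² + 8x + 16 = 0, which is (x - (-4))².
Repeated root r = -4.
General solution: h(n) = (A + Bn)·(-4)^n.
From h(0) = 6: A = 6.
From h(1) = 1: (A + B)·(-4) = 1 ⇒ B = - \frac{25}{4}.
So h(n) = \left(6 - \frac{25 n}{4}\right) \cdot (-4)^n.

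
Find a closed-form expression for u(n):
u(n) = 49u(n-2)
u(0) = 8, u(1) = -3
Characteristic equation: x² - 49 = 0, which factors as (x - (7))(x - (-7)) = 0.
Roots r₁ = 7, r₂ = -7 (distinct).
General solution: u(n) = A·(7)^n + B·(-7)^n.
From u(0) = 8: A + B = 8.
From u(1) = -3: 7A - 7B = -3.
Solving: A = \frac{53}{14}, B = \frac{59}{14}.
So u(n) = \frac{59 \left(-7\right)^{n}}{14} + \frac{53 \cdot 7^{n}}{14}.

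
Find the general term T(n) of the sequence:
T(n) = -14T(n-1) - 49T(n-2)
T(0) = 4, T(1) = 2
Characteristic equation: x² + 14x + 49 = 0, which is (x - (-7))².
Repeated root r = -7.
General solution: T(n) = (A + Bn)·(-7)^n.
From T(0) = 4: A = 4.
From T(1) = 2: (A + B)·(-7) = 2 ⇒ B = - \frac{30}{7}.
So T(n) = \left(4 - \frac{30 n}{7}\right) \cdot (-7)^n.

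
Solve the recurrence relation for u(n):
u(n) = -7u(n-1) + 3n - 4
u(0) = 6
First-order linear with linear forcing.
Homogeneous solution: u_h(n) = A·(-7)^n.
Try particular u_p(n) = pn + q. Substituting:
  pn + q = -7(p(n-1) + q) + 3n - 4.
Matching the n-coefficient: p = -7p + 3 ⇒ p = \frac{3}{8}.
Matching constants: q = 7p - 7q - 4 ⇒ q = - \frac{11}{64}.
General: u(n) = A·(-7)^n + \frac{3 n}{8} - \frac{11}{64}.
Apply u(0) = 6: A - \frac{11}{64} = 6 ⇒ A = \frac{395}{64}.
So u(n) = \frac{395 \left(-7\right)^{n}}{64} + \frac{3 n}{8} - \frac{11}{64}.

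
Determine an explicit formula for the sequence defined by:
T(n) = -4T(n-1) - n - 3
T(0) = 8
First-order linear with linear forcing.
Homogeneous solution: T_h(n) = A·(-4)^n.
Try particular T_p(n) = pn + q. Substituting:
  pn + q = -4(p(n-1) + q) - n - 3.
Matching the n-coefficient: p = -4p - 1 ⇒ p = - \frac{1}{5}.
Matching constants: q = 4p - 4q - 3 ⇒ q = - \frac{19}{25}.
General: T(n) = A·(-4)^n - \frac{n}{5} - \frac{19}{25}.
Apply T(0) = 8: A - \frac{19}{25} = 8 ⇒ A = \frac{219}{25}.
So T(n) = \frac{219 \left(-4\right)^{n}}{25} - \frac{n}{5} - \frac{19}{25}.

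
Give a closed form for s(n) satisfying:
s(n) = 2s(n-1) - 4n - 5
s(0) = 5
First-order linear with linear forcing.
Homogeneous solution: s_h(n) = A·(2)^n.
Try particular s_p(n) = pn + q. Substituting:
  pn + q = 2(p(n-1) + q) - 4n - 5.
Matching the n-coefficient: p = 2p - 4 ⇒ p = 4.
Matching constants: q = -2p + 2q - 5 ⇒ q = 13.
General: s(n) = A·(2)^n + 4 n + 13.
Apply s(0) = 5: A + 13 = 5 ⇒ A = -8.
So s(n) = - 8 \cdot 2^{n} + 4 n + 13.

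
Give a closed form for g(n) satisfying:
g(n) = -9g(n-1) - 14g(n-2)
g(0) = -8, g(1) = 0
Characteristic equation: x² + 9x + 14 = 0, which factors as (x - (-7))(x - (-2)) = 0.
Roots r₁ = -7, r₂ = -2 (distinct).
General solution: g(n) = A·(-7)^n + B·(-2)^n.
From g(0) = -8: A + B = -8.
From g(1) = 0: -7A - 2B = 0.
Solving: A = \frac{16}{5}, B = - \frac{56}{5}.
So g(n) = - \frac{56 \left(-2\right)^{n}}{5} + \frac{16 \left(-7\right)^{n}}{5}.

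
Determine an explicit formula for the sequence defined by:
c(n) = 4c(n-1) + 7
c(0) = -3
First-order linear non-homogeneous.
Homogeneous solution: c_h(n) = A·(4)^n.
Try constant particular solution c_p = K: K = 4K + 7 ⇒ K = - \frac{7}{3}.
General: c(n) = A·(4)^n - \frac{7}{3}.
Apply c(0) = -3: A - \frac{7}{3} = -3 ⇒ A = - \frac{2}{3}.
So c(n) = - \frac{2 \cdot 4^{n}}{3} - \frac{7}{3}.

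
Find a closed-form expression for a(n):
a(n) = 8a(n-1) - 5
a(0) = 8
First-order linear non-homogeneous.
Homogeneous solution: a_h(n) = A·(8)^n.
Try constant particular solution a_p = K: K = 8K - 5 ⇒ K = \frac{5}{7}.
General: a(n) = A·(8)^n + \frac{5}{7}.
Apply a(0) = 8: A + \frac{5}{7} = 8 ⇒ A = \frac{51}{7}.
So a(n) = \frac{51 \cdot 8^{n}}{7} + \frac{5}{7}.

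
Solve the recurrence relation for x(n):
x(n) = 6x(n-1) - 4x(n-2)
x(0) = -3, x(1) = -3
Characteristic equation: x² - 6x + 4 = 0.
Discriminant Δ = (6)² + 4·(-4) = 20.
Roots r₁,₂ = (6 ± √20)/2, so r₁ = \sqrt{5} + 3, r₂ = 3 - \sqrt{5}.
General solution: x(n) = A·r₁^n + B·r₂^n.
From the initial conditions, A + B = -3 and r₁A + r₂B = -3.
Since r₁ - r₂ = √20: A = (-3 - (-3)r₂)/√20 = - \frac{3}{2} + \frac{3 \sqrt{5}}{5}, and B = -3 - A = - \frac{3}{2} - \frac{3 \sqrt{5}}{5}.
So x(n) = \left(- \frac{3}{2} + \frac{3 \sqrt{5}}{5}\right)\left(\sqrt{5} + 3\right)^n + \left(- \frac{3}{2} - \frac{3 \sqrt{5}}{5}\right)\left(3 - \sqrt{5}\right)^n.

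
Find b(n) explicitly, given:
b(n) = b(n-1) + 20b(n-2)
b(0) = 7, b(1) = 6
Characteristic equation: x² - x - 20 = 0, which factors as (x - (-4))(x - (5)) = 0.
Roots r₁ = -4, r₂ = 5 (distinct).
General solution: b(n) = A·(-4)^n + B·(5)^n.
From b(0) = 7: A + B = 7.
From b(1) = 6: -4A + 5B = 6.
Solving: A = \frac{29}{9}, B = \frac{34}{9}.
So b(n) = \frac{29 \left(-4\right)^{n}}{9} + \frac{34 \cdot 5^{n}}{9}.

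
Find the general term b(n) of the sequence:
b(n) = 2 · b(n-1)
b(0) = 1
Pure geometric recurrence with ratio 2.
By induction b(n) = b(0) · (2)^n = 2^{n}.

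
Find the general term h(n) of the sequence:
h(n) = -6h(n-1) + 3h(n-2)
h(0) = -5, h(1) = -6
Characteristic equation: x² + 6x - 3 = 0.
Discriminant Δ = (-6)² + 4·(3) = 48.
Roots r₁,₂ = (-6 ± √48)/2, so r₁ = -3 + 2 \sqrt{3}, r₂ = - 2 \sqrt{3} - 3.
General solution: h(n) = A·r₁^n + B·r₂^n.
From the initial conditions, A + B = -5 and r₁A + r₂B = -6.
Since r₁ - r₂ = √48: A = (-6 - (-5)r₂)/√48 = - \frac{7 \sqrt{3}}{4} - \frac{5}{2}, and B = -5 - A = - \frac{5}{2} + \frac{7 \sqrt{3}}{4}.
So h(n) = \left(- \frac{7 \sqrt{3}}{4} - \frac{5}{2}\right)\left(-3 + 2 \sqrt{3}\right)^n + \left(- \frac{5}{2} + \frac{7 \sqrt{3}}{4}\right)\left(- 2 \sqrt{3} - 3\right)^n.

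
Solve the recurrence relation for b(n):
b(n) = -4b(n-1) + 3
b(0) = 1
First-order linear non-homogeneous.
Homogeneous solution: b_h(n) = A·(-4)^n.
Try constant particular solution b_p = K: K = -4K + 3 ⇒ K = \frac{3}{5}.
General: b(n) = A·(-4)^n + \frac{3}{5}.
Apply b(0) = 1: A + \frac{3}{5} = 1 ⇒ A = \frac{2}{5}.
So b(n) = \frac{2 \left(-4\right)^{n}}{5} + \frac{3}{5}.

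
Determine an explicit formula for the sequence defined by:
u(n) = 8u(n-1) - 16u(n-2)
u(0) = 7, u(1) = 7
Characteristic equation: x² - 8x + 16 = 0, which is (x - (4))².
Repeated root r = 4.
General solution: u(n) = (A + Bn)·(4)^n.
From u(0) = 7: A = 7.
From u(1) = 7: (A + B)·(4) = 7 ⇒ B = - \frac{21}{4}.
So u(n) = \left(7 - \frac{21 n}{4}\right) \cdot (4)^n.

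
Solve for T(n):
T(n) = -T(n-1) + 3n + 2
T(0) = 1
First-order linear with linear forcing.
Homogeneous solution: T_h(n) = A·(-1)^n.
Try particular T_p(n) = pn + q. Substituting:
  pn + q = -(p(n-1) + q) + 3n + 2.
Matching the n-coefficient: p = -p + 3 ⇒ p = \frac{3}{2}.
Matching constants: q = p - q + 2 ⇒ q = \frac{7}{4}.
General: T(n) = A·(-1)^n + \frac{3 n}{2} + \frac{7}{4}.
Apply T(0) = 1: A + \frac{7}{4} = 1 ⇒ A = - \frac{3}{4}.
So T(n) = - \frac{3 \left(-1\right)^{n}}{4} + \frac{3 n}{2} + \frac{7}{4}.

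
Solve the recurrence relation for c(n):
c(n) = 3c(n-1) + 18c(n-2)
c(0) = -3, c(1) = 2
Characteristic equation: x² - 3x - 18 = 0, which factors as (x - (6))(x - (-3)) = 0.
Roots r₁ = 6, r₂ = -3 (distinct).
General solution: c(n) = A·(6)^n + B·(-3)^n.
From c(0) = -3: A + B = -3.
From c(1) = 2: 6A - 3B = 2.
Solving: A = - \frac{7}{9}, B = - \frac{20}{9}.
So c(n) = - \frac{20 \left(-3\right)^{n}}{9} - \frac{7 \cdot 6^{n}}{9}.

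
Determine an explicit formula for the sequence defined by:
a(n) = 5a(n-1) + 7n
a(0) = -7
First-order linear with linear forcing.
Homogeneous solution: a_h(n) = A·(5)^n.
Try particular a_p(n) = pn + q. Substituting:
  pn + q = 5(p(n-1) + q) + 7n.
Matching the n-coefficient: p = 5p + 7 ⇒ p = - \frac{7}{4}.
Matching constants: q = -5p + 5q ⇒ q = - \frac{35}{16}.
General: a(n) = A·(5)^n - \frac{7 n}{4} - \frac{35}{16}.
Apply a(0) = -7: A - \frac{35}{16} = -7 ⇒ A = - \frac{77}{16}.
So a(n) = - \frac{77 \cdot 5^{n}}{16} - \frac{7 n}{4} - \frac{35}{16}.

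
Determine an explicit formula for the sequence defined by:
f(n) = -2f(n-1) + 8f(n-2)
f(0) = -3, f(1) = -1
Characteristic equation: x² + 2x - 8 = 0, which factors as (x - (2))(x - (-4)) = 0.
Roots r₁ = 2, r₂ = -4 (distinct).
General solution: f(n) = A·(2)^n + B·(-4)^n.
From f(0) = -3: A + B = -3.
From f(1) = -1: 2A - 4B = -1.
Solving: A = - \frac{13}{6}, B = - \frac{5}{6}.
So f(n) = - \frac{5 \left(-4\right)^{n}}{6} - \frac{13 \cdot 2^{n}}{6}.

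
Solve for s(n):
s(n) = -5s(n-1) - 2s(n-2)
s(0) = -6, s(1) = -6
Characteristic equation: x² + 5x + 2 = 0.
Discriminant Δ = (-5)² + 4·(-2) = 17.
Roots r₁,₂ = (-5 ± √17)/2, so r₁ = - \frac{5}{2} + \frac{\sqrt{17}}{2}, r₂ = - \frac{5}{2} - \frac{\sqrt{17}}{2}.
General solution: s(n) = A·r₁^n + B·r₂^n.
From the initial conditions, A + B = -6 and r₁A + r₂B = -6.
Since r₁ - r₂ = √17: A = (-6 - (-6)r₂)/√17 = - \frac{21 \sqrt{17}}{17} - 3, and B = -6 - A = -3 + \frac{21 \sqrt{17}}{17}.
So s(n) = \left(- \frac{21 \sqrt{17}}{17} - 3\right)\left(- \frac{5}{2} + \frac{\sqrt{17}}{2}\right)^n + \left(-3 + \frac{21 \sqrt{17}}{17}\right)\left(- \frac{5}{2} - \frac{\sqrt{17}}{2}\right)^n.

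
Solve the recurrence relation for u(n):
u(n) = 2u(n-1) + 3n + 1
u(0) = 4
First-order linear with linear forcing.
Homogeneous solution: u_h(n) = A·(2)^n.
Try particular u_p(n) = pn + q. Substituting:
  pn + q = 2(p(n-1) + q) + 3n + 1.
Matching the n-coefficient: p = 2p + 3 ⇒ p = -3.
Matching constants: q = -2p + 2q + 1 ⇒ q = -7.
General: u(n) = A·(2)^n - 3 n - 7.
Apply u(0) = 4: A - 7 = 4 ⇒ A = 11.
So u(n) = 11 \cdot 2^{n} - 3 n - 7.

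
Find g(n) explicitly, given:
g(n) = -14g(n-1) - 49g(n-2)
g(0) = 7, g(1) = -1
Characteristic equation: x² + 14x + 49 = 0, which is (x - (-7))².
Repeated root r = -7.
General solution: g(n) = (A + Bn)·(-7)^n.
From g(0) = 7: A = 7.
From g(1) = -1: (A + B)·(-7) = -1 ⇒ B = - \frac{48}{7}.
So g(n) = \left(7 - \frac{48 n}{7}\right) \cdot (-7)^n.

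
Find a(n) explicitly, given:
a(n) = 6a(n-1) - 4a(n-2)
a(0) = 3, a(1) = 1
Characteristic equation: x² - 6x + 4 = 0.
Discriminant Δ = (6)² + 4·(-4) = 20.
Roots r₁,₂ = (6 ± √20)/2, so r₁ = \sqrt{5} + 3, r₂ = 3 - \sqrt{5}.
General solution: a(n) = A·r₁^n + B·r₂^n.
From the initial conditions, A + B = 3 and r₁A + r₂B = 1.
Since r₁ - r₂ = √20: A = (1 - (3)r₂)/√20 = \frac{3}{2} - \frac{4 \sqrt{5}}{5}, and B = 3 - A = \frac{3}{2} + \frac{4 \sqrt{5}}{5}.
So a(n) = \left(\frac{3}{2} - \frac{4 \sqrt{5}}{5}\right)\left(\sqrt{5} + 3\right)^n + \left(\frac{3}{2} + \frac{4 \sqrt{5}}{5}\right)\left(3 - \sqrt{5}\right)^n.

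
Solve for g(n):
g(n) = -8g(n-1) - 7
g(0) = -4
First-order linear non-homogeneous.
Homogeneous solution: g_h(n) = A·(-8)^n.
Try constant particular solution g_p = K: K = -8K - 7 ⇒ K = - \frac{7}{9}.
General: g(n) = A·(-8)^n - \frac{7}{9}.
Apply g(0) = -4: A - \frac{7}{9} = -4 ⇒ A = - \frac{29}{9}.
So g(n) = - \frac{29 \left(-8\right)^{n}}{9} - \frac{7}{9}.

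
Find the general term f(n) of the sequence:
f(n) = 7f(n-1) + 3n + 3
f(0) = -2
First-order linear with linear forcing.
Homogeneous solution: f_h(n) = A·(7)^n.
Try particular f_p(n) = pn + q. Substituting:
  pn + q = 7(p(n-1) + q) + 3n + 3.
Matching the n-coefficient: p = 7p + 3 ⇒ p = - \frac{1}{2}.
Matching constants: q = -7p + 7q + 3 ⇒ q = - \frac{13}{12}.
General: f(n) = A·(7)^n - \frac{n}{2} - \frac{13}{12}.
Apply f(0) = -2: A - \frac{13}{12} = -2 ⇒ A = - \frac{11}{12}.
So f(n) = - \frac{11 \cdot 7^{n}}{12} - \frac{n}{2} - \frac{13}{12}.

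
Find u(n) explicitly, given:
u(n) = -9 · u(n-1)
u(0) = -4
Pure geometric recurrence with ratio -9.
By induction u(n) = u(0) · (-9)^n = - 4 \left(-9\right)^{n}.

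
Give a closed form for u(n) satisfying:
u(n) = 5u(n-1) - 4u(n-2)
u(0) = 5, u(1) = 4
Characteristic equation: x² - 5x + 4 = 0, which factors as (x - (1))(x - (4)) = 0.
Roots r₁ = 1, r₂ = 4 (distinct).
General solution: u(n) = A·(1)^n + B·(4)^n.
From u(0) = 5: A + B = 5.
From u(1) = 4: A + 4B = 4.
Solving: A = \frac{16}{3}, B = - \frac{1}{3}.
So u(n) = \frac{16}{3} - \frac{4^{n}}{3}.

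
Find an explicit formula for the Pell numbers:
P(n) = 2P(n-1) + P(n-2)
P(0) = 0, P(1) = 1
This is the Pell sequence.
Characteristic equation: x² - 2x - 1 = 0; roots r₁ = 1 + \sqrt{2}, r₂ = 1 - \sqrt{2}.
General: P(n) = A·r₁^n + B·r₂^n. Solving with P(0)=0, P(1)=1 gives A = \frac{\sqrt{2}}{4}, B = - \frac{\sqrt{2}}{4}.
So P(n) = \frac{\sqrt{2} \left(- \left(1 - \sqrt{2}\right)^{n} + \left(1 + \sqrt{2}\right)^{n}\right)}{4}.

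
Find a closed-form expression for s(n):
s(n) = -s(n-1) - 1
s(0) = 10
First-order linear non-homogeneous.
Homogeneous solution: s_h(n) = A·(-1)^n.
Try constant particular solution s_p = K: K = -K - 1 ⇒ K = - \frac{1}{2}.
General: s(n) = A·(-1)^n - \frac{1}{2}.
Apply s(0) = 10: A - \frac{1}{2} = 10 ⇒ A = \frac{21}{2}.
So s(n) = \frac{21 \left(-1\right)^{n}}{2} - \frac{1}{2}.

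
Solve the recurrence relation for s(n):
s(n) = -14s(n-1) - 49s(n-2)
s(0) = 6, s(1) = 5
Characteristic equation: x² + 14x + 49 = 0, which is (x - (-7))².
Repeated root r = -7.
General solution: s(n) = (A + Bn)·(-7)^n.
From s(0) = 6: A = 6.
From s(1) = 5: (A + B)·(-7) = 5 ⇒ B = - \frac{47}{7}.
So s(n) = \left(6 - \frac{47 n}{7}\right) \cdot (-7)^n.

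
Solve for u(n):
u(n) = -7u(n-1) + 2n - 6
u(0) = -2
First-order linear with linear forcing.
Homogeneous solution: u_h(n) = A·(-7)^n.
Try particular u_p(n) = pn + q. Substituting:
  pn + q = -7(p(n-1) + q) + 2n - 6.
Matching the n-coefficient: p = -7p + 2 ⇒ p = \frac{1}{4}.
Matching constants: q = 7p - 7q - 6 ⇒ q = - \frac{17}{32}.
General: u(n) = A·(-7)^n + \frac{n}{4} - \frac{17}{32}.
Apply u(0) = -2: A - \frac{17}{32} = -2 ⇒ A = - \frac{47}{32}.
So u(n) = - \frac{47 \left(-7\right)^{n}}{32} + \frac{n}{4} - \frac{17}{32}.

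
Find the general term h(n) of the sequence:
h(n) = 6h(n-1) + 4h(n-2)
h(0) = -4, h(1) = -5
Characteristic equation: x² - 6x - 4 = 0.
Discriminant Δ = (6)² + 4·(4) = 52.
Roots r₁,₂ = (6 ± √52)/2, so r₁ = 3 + \sqrt{13}, r₂ = 3 - \sqrt{13}.
General solution: h(n) = A·r₁^n + B·r₂^n.
From the initial conditions, A + B = -4 and r₁A + r₂B = -5.
Since r₁ - r₂ = √52: A = (-5 - (-4)r₂)/√52 = -2 + \frac{7 \sqrt{13}}{26}, and B = -4 - A = -2 - \frac{7 \sqrt{13}}{26}.
So h(n) = \left(-2 + \frac{7 \sqrt{13}}{26}\right)\left(3 + \sqrt{13}\right)^n + \left(-2 - \frac{7 \sqrt{13}}{26}\right)\left(3 - \sqrt{13}\right)^n.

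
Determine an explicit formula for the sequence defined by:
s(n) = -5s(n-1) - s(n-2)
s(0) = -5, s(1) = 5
Characteristic equation: x² + 5x + 1 = 0.
Discriminant Δ = (-5)² + 4·(-1) = 21.
Roots r₁,₂ = (-5 ± √21)/2, so r₁ = - \frac{5}{2} + \frac{\sqrt{21}}{2}, r₂ = - \frac{5}{2} - \frac{\sqrt{21}}{2}.
General solution: s(n) = A·r₁^n + B·r₂^n.
From the initial conditions, A + B = -5 and r₁A + r₂B = 5.
Since r₁ - r₂ = √21: A = (5 - (-5)r₂)/√21 = - \frac{5}{2} - \frac{5 \sqrt{21}}{14}, and B = -5 - A = - \frac{5}{2} + \frac{5 \sqrt{21}}{14}.
So s(n) = \left(- \frac{5}{2} - \frac{5 \sqrt{21}}{14}\right)\left(- \frac{5}{2} + \frac{\sqrt{21}}{2}\right)^n + \left(- \frac{5}{2} + \frac{5 \sqrt{21}}{14}\right)\left(- \frac{5}{2} - \frac{\sqrt{21}}{2}\right)^n.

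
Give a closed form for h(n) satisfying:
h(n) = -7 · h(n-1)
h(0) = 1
Pure geometric recurrence with ratio -7.
By induction h(n) = h(0) · (-7)^n = \left(-7\right)^{n}.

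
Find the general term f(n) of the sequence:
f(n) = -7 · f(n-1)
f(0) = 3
Pure geometric recurrence with ratio -7.
By induction f(n) = f(0) · (-7)^n = 3 \left(-7\right)^{n}.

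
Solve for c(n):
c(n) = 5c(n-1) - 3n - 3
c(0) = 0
First-order linear with linear forcing.
Homogeneous solution: c_h(n) = A·(5)^n.
Try particular c_p(n) = pn + q. Substituting:
  pn + q = 5(p(n-1) + q) - 3n - 3.
Matching the n-coefficient: p = 5p - 3 ⇒ p = \frac{3}{4}.
Matching constants: q = -5p + 5q - 3 ⇒ q = \frac{27}{16}.
General: c(n) = A·(5)^n + \frac{3 n}{4} + \frac{27}{16}.
Apply c(0) = 0: A + \frac{27}{16} = 0 ⇒ A = - \frac{27}{16}.
So c(n) = - \frac{27 \cdot 5^{n}}{16} + \frac{3 n}{4} + \frac{27}{16}.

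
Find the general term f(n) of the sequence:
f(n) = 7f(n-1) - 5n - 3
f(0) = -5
First-order linear with linear forcing.
Homogeneous solution: f_h(n) = A·(7)^n.
Try particular f_p(n) = pn + q. Substituting:
  pn + q = 7(p(n-1) + q) - 5n - 3.
Matching the n-coefficient: p = 7p - 5 ⇒ p = \frac{5}{6}.
Matching constants: q = -7p + 7q - 3 ⇒ q = \frac{53}{36}.
General: f(n) = A·(7)^n + \frac{5 n}{6} + \frac{53}{36}.
Apply f(0) = -5: A + \frac{53}{36} = -5 ⇒ A = - \frac{233}{36}.
So f(n) = - \frac{233 \cdot 7^{n}}{36} + \frac{5 n}{6} + \frac{53}{36}.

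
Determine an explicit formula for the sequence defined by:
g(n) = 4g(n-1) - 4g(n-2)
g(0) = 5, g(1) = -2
Characteristic equation: x² - 4x + 4 = 0, which is (x - (2))².
Repeated root r = 2.
General solution: g(n) = (A + Bn)·(2)^n.
From g(0) = 5: A = 5.
From g(1) = -2: (A + B)·(2) = -2 ⇒ B = -6.
So g(n) = \left(5 - 6 n\right) \cdot (2)^n.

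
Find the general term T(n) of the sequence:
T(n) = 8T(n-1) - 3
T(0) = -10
First-order linear non-homogeneous.
Homogeneous solution: T_h(n) = A·(8)^n.
Try constant particular solution T_p = K: K = 8K - 3 ⇒ K = \frac{3}{7}.
General: T(n) = A·(8)^n + \frac{3}{7}.
Apply T(0) = -10: A + \frac{3}{7} = -10 ⇒ A = - \frac{73}{7}.
So T(n) = \frac{3}{7} - \frac{73 \cdot 8^{n}}{7}.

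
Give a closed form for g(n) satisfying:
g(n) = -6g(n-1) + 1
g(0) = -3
First-order linear non-homogeneous.
Homogeneous solution: g_h(n) = A·(-6)^n.
Try constant particular solution g_p = K: K = -6K + 1 ⇒ K = \frac{1}{7}.
General: g(n) = A·(-6)^n + \frac{1}{7}.
Apply g(0) = -3: A + \frac{1}{7} = -3 ⇒ A = - \frac{22}{7}.
So g(n) = \frac{1}{7} - \frac{22 \left(-6\right)^{n}}{7}.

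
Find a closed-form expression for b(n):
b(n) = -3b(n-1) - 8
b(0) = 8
First-order linear non-homogeneous.
Homogeneous solution: b_h(n) = A·(-3)^n.
Try constant particular solution b_p = K: K = -3K - 8 ⇒ K = -2.
General: b(n) = A·(-3)^n - 2.
Apply b(0) = 8: A - 2 = 8 ⇒ A = 10.
So b(n) = 10 \left(-3\right)^{n} - 2.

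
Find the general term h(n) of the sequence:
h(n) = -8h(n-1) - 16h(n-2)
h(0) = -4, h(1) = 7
Characteristic equation: x² + 8x + 16 = 0, which is (x - (-4))².
Repeated root r = -4.
General solution: h(n) = (A + Bn)·(-4)^n.
From h(0) = -4: A = -4.
From h(1) = 7: (A + B)·(-4) = 7 ⇒ B = \frac{9}{4}.
So h(n) = \left(\frac{9 n}{4} - 4\right) \cdot (-4)^n.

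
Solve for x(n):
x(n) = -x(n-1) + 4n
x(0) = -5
First-order linear with linear forcing.
Homogeneous solution: x_h(n) = A·(-1)^n.
Try particular x_p(n) = pn + q. Substituting:
  pn + q = -(p(n-1) + q) + 4n.
Matching the n-coefficient: p = -p + 4 ⇒ p = 2.
Matching constants: q = p - q ⇒ q = 1.
General: x(n) = A·(-1)^n + 2 n + 1.
Apply x(0) = -5: A + 1 = -5 ⇒ A = -6.
So x(n) = - 6 \left(-1\right)^{n} + 2 n + 1.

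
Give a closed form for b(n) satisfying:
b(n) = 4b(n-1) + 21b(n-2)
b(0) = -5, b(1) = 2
Characteristic equation: x² - 4x - 21 = 0, which factors as (x - (7))(x - (-3)) = 0.
Roots r₁ = 7, r₂ = -3 (distinct).
General solution: b(n) = A·(7)^n + B·(-3)^n.
From b(0) = -5: A + B = -5.
From b(1) = 2: 7A - 3B = 2.
Solving: A = - \frac{13}{10}, B = - \frac{37}{10}.
So b(n) = - \frac{37 \left(-3\right)^{n}}{10} - \frac{13 \cdot 7^{n}}{10}.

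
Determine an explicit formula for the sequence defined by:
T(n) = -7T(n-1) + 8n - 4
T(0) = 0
First-order linear with linear forcing.
Homogeneous solution: T_h(n) = A·(-7)^n.
Try particular T_p(n) = pn + q. Substituting:
  pn + q = -7(p(n-1) + q) + 8n - 4.
Matching the n-coefficient: p = -7p + 8 ⇒ p = 1.
Matching constants: q = 7p - 7q - 4 ⇒ q = \frac{3}{8}.
General: T(n) = A·(-7)^n + n + \frac{3}{8}.
Apply T(0) = 0: A + \frac{3}{8} = 0 ⇒ A = - \frac{3}{8}.
So T(n) = - \frac{3 \left(-7\right)^{n}}{8} + n + \frac{3}{8}.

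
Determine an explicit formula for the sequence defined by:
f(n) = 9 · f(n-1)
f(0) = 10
Pure geometric recurrence with ratio 9.
By induction f(n) = f(0) · (9)^n = 10 \cdot 9^{n}.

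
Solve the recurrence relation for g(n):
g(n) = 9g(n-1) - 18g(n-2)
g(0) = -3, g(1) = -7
Characteristic equation: x² - 9x + 18 = 0, which factors as (x - (3))(x - (6)) = 0.
Roots r₁ = 3, r₂ = 6 (distinct).
General solution: g(n) = A·(3)^n + B·(6)^n.
From g(0) = -3: A + B = -3.
From g(1) = -7: 3A + 6B = -7.
Solving: A = - \frac{11}{3}, B = \frac{2}{3}.
So g(n) = - \frac{11 \cdot 3^{n}}{3} + \frac{2 \cdot 6^{n}}{3}.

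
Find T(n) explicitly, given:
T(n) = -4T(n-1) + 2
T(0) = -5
First-order linear non-homogeneous.
Homogeneous solution: T_h(n) = A·(-4)^n.
Try constant particular solution T_p = K: K = -4K + 2 ⇒ K = \frac{2}{5}.
General: T(n) = A·(-4)^n + \frac{2}{5}.
Apply T(0) = -5: A + \frac{2}{5} = -5 ⇒ A = - \frac{27}{5}.
So T(n) = \frac{2}{5} - \frac{27 \left(-4\right)^{n}}{5}.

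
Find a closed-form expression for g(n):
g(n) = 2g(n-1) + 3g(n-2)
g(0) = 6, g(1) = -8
Characteristic equation: x² - 2x - 3 = 0, which factors as (x - (-1))(x - (3)) = 0.
Roots r₁ = -1, r₂ = 3 (distinct).
General solution: g(n) = A·(-1)^n + B·(3)^n.
From g(0) = 6: A + B = 6.
From g(1) = -8: -A + 3B = -8.
Solving: A = \frac{13}{2}, B = - \frac{1}{2}.
So g(n) = \frac{13 \left(-1\right)^{n}}{2} - \frac{3^{n}}{2}.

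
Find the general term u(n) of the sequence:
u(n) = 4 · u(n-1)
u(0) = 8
Pure geometric recurrence with ratio 4.
By induction u(n) = u(0) · (4)^n = 8 \cdot 4^{n}.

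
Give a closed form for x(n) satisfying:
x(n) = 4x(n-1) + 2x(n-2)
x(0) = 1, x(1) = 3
Characteristic equation: x² - 4x - 2 = 0.
Discriminant Δ = (4)² + 4·(2) = 24.
Roots r₁,₂ = (4 ± √24)/2, so r₁ = 2 + \sqrt{6}, r₂ = 2 - \sqrt{6}.
General solution: x(n) = A·r₁^n + B·r₂^n.
From the initial conditions, A + B = 1 and r₁A + r₂B = 3.
Since r₁ - r₂ = √24: A = (3 - (1)r₂)/√24 = \frac{\sqrt{6}}{12} + \frac{1}{2}, and B = 1 - A = \frac{1}{2} - \frac{\sqrt{6}}{12}.
So x(n) = \left(\frac{\sqrt{6}}{12} + \frac{1}{2}\right)\left(2 + \sqrt{6}\right)^n + \left(\frac{1}{2} - \frac{\sqrt{6}}{12}\right)\left(2 - \sqrt{6}\right)^n.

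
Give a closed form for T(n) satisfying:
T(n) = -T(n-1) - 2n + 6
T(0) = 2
First-order linear with linear forcing.
Homogeneous solution: T_h(n) = A·(-1)^n.
Try particular T_p(n) = pn + q. Substituting:
  pn + q = -(p(n-1) + q) - 2n + 6.
Matching the n-coefficient: p = -p - 2 ⇒ p = -1.
Matching constants: q = p - q + 6 ⇒ q = \frac{5}{2}.
General: T(n) = A·(-1)^n - n + \frac{5}{2}.
Apply T(0) = 2: A + \frac{5}{2} = 2 ⇒ A = - \frac{1}{2}.
So T(n) = - \frac{\left(-1\right)^{n}}{2} - n + \frac{5}{2}.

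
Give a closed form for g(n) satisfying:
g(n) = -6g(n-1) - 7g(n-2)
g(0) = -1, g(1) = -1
Characteristic equation: x² + 6x + 7 = 0.
Discriminant Δ = (-6)² + 4·(-7) = 8.
Roots r₁,₂ = (-6 ± √8)/2, so r₁ = -3 + \sqrt{2}, r₂ = -3 - \sqrt{2}.
General solution: g(n) = A·r₁^n + B·r₂^n.
From the initial conditions, A + B = -1 and r₁A + r₂B = -1.
Since r₁ - r₂ = √8: A = (-1 - (-1)r₂)/√8 = - \sqrt{2} - \frac{1}{2}, and B = -1 - A = - \frac{1}{2} + \sqrt{2}.
So g(n) = \left(- \sqrt{2} - \frac{1}{2}\right)\left(-3 + \sqrt{2}\right)^n + \left(- \frac{1}{2} + \sqrt{2}\right)\left(-3 - \sqrt{2}\right)^n.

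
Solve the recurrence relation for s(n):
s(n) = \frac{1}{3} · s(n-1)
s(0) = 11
Pure geometric recurrence with ratio \frac{1}{3}.
By induction s(n) = s(0) · (\frac{1}{3})^n = 11 \cdot 3^{- n}.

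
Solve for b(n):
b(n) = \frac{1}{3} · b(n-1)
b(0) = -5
Pure geometric recurrence with ratio \frac{1}{3}.
By induction b(n) = b(0) · (\frac{1}{3})^n = - 5 \cdot 3^{- n}.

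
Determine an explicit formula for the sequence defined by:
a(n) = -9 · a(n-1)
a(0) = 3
Pure geometric recurrence with ratio -9.
By induction a(n) = a(0) · (-9)^n = 3 \left(-9\right)^{n}.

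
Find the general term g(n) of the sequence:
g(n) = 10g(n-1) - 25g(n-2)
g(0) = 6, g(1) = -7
Characteristic equation: x² - 10x + 25 = 0, which is (x - (5))².
Repeated root r = 5.
General solution: g(n) = (A + Bn)·(5)^n.
From g(0) = 6: A = 6.
From g(1) = -7: (A + B)·(5) = -7 ⇒ B = - \frac{37}{5}.
So g(n) = \left(6 - \frac{37 n}{5}\right) \cdot (5)^n.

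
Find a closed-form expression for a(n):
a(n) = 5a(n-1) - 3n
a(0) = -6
First-order linear with linear forcing.
Homogeneous solution: a_h(n) = A·(5)^n.
Try particular a_p(n) = pn + q. Substituting:
  pn + q = 5(p(n-1) + q) - 3n.
Matching the n-coefficient: p = 5p - 3 ⇒ p = \frac{3}{4}.
Matching constants: q = -5p + 5q ⇒ q = \frac{15}{16}.
General: a(n) = A·(5)^n + \frac{3 n}{4} + \frac{15}{16}.
Apply a(0) = -6: A + \frac{15}{16} = -6 ⇒ A = - \frac{111}{16}.
So a(n) = - \frac{111 \cdot 5^{n}}{16} + \frac{3 n}{4} + \frac{15}{16}.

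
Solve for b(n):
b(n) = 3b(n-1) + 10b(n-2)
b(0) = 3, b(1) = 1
Characteristic equation: x² - 3x - 10 = 0, which factors as (x - (-2))(x - (5)) = 0.
Roots r₁ = -2, r₂ = 5 (distinct).
General solution: b(n) = A·(-2)^n + B·(5)^n.
From b(0) = 3: A + B = 3.
From b(1) = 1: -2A + 5B = 1.
Solving: A = 2, B = 1.
So b(n) = 2 \left(-2\right)^{n} + 5^{n}.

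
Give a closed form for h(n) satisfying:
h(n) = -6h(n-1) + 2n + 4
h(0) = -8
First-order linear with linear forcing.
Homogeneous solution: h_h(n) = A·(-6)^n.
Try particular h_p(n) = pn + q. Substituting:
  pn + q = -6(p(n-1) + q) + 2n + 4.
Matching the n-coefficient: p = -6p + 2 ⇒ p = \frac{2}{7}.
Matching constants: q = 6p - 6q + 4 ⇒ q = \frac{40}{49}.
General: h(n) = A·(-6)^n + \frac{2 n}{7} + \frac{40}{49}.
Apply h(0) = -8: A + \frac{40}{49} = -8 ⇒ A = - \frac{432}{49}.
So h(n) = - \frac{432 \left(-6\right)^{n}}{49} + \frac{2 n}{7} + \frac{40}{49}.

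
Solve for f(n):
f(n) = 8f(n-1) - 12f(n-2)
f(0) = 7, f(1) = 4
Characteristic equation: x² - 8x + 12 = 0, which factors as (x - (6))(x - (2)) = 0.
Roots r₁ = 6, r₂ = 2 (distinct).
General solution: f(n) = A·(6)^n + B·(2)^n.
From f(0) = 7: A + B = 7.
From f(1) = 4: 6A + 2B = 4.
Solving: A = - \frac{5}{2}, B = \frac{19}{2}.
So f(n) = \frac{19 \cdot 2^{n}}{2} - \frac{5 \cdot 6^{n}}{2}.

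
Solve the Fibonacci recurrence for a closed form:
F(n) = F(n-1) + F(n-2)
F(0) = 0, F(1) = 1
This is the Fibonacci sequence.
Characteristic equation: x² - x - 1 = 0; roots r₁ = \frac{1}{2} + \frac{\sqrt{5}}{2}, r₂ = \frac{1}{2} - \frac{\sqrt{5}}{2}.
General: F(n) = A·r₁^n + B·r₂^n. Solving with F(0)=0, F(1)=1 gives A = \frac{\sqrt{5}}{5}, B = - \frac{\sqrt{5}}{5}.
So F(n) = \frac{2^{- n} \sqrt{5} \left(- \left(1 - \sqrt{5}\right)^{n} + \left(1 + \sqrt{5}\right)^{n}\right)}{5}.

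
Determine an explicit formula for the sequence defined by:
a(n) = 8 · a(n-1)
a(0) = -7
Pure geometric recurrence with ratio 8.
By induction a(n) = a(0) · (8)^n = - 7 \cdot 8^{n}.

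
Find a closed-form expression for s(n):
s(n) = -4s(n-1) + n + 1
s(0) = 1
First-order linear with linear forcing.
Homogeneous solution: s_h(n) = A·(-4)^n.
Try particular s_p(n) = pn + q. Substituting:
  pn + q = -4(p(n-1) + q) + n + 1.
Matching the n-coefficient: p = -4p + 1 ⇒ p = \frac{1}{5}.
Matching constants: q = 4p - 4q + 1 ⇒ q = \frac{9}{25}.
General: s(n) = A·(-4)^n + \frac{n}{5} + \frac{9}{25}.
Apply s(0) = 1: A + \frac{9}{25} = 1 ⇒ A = \frac{16}{25}.
So s(n) = \frac{16 \left(-4\right)^{n}}{25} + \frac{n}{5} + \frac{9}{25}.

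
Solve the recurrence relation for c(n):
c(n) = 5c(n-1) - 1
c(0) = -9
First-order linear non-homogeneous.
Homogeneous solution: c_h(n) = A·(5)^n.
Try constant particular solution c_p = K: K = 5K - 1 ⇒ K = \frac{1}{4}.
General: c(n) = A·(5)^n + \frac{1}{4}.
Apply c(0) = -9: A + \frac{1}{4} = -9 ⇒ A = - \frac{37}{4}.
So c(n) = \frac{1}{4} - \frac{37 \cdot 5^{n}}{4}.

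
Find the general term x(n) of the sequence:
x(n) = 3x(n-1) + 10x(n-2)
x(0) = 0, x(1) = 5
Characteristic equation: x² - 3x - 10 = 0, which factors as (x - (-2))(x - (5)) = 0.
Roots r₁ = -2, r₂ = 5 (distinct).
General solution: x(n) = A·(-2)^n + B·(5)^n.
From x(0) = 0: A + B = 0.
From x(1) = 5: -2A + 5B = 5.
Solving: A = - \frac{5}{7}, B = \frac{5}{7}.
So x(n) = - \frac{5 \left(-2\right)^{n}}{7} + \frac{5 \cdot 5^{n}}{7}.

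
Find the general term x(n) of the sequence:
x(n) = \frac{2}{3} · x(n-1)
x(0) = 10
Pure geometric recurrence with ratio \frac{2}{3}.
By induction x(n) = x(0) · (\frac{2}{3})^n = 10 \left(\frac{2}{3}\right)^{n}.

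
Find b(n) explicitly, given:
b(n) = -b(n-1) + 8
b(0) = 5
First-order linear non-homogeneous.
Homogeneous solution: b_h(n) = A·(-1)^n.
Try constant particular solution b_p = K: K = -K + 8 ⇒ K = 4.
General: b(n) = A·(-1)^n + 4.
Apply b(0) = 5: A + 4 = 5 ⇒ A = 1.
So b(n) = \left(-1\right)^{n} + 4.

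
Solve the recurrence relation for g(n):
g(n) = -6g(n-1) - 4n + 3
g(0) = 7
First-order linear with linear forcing.
Homogeneous solution: g_h(n) = A·(-6)^n.
Try particular g_p(n) = pn + q. Substituting:
  pn + q = -6(p(n-1) + q) - 4n + 3.
Matching the n-coefficient: p = -6p - 4 ⇒ p = - \frac{4}{7}.
Matching constants: q = 6p - 6q + 3 ⇒ q = - \frac{3}{49}.
General: g(n) = A·(-6)^n - \frac{4 n}{7} - \frac{3}{49}.
Apply g(0) = 7: A - \frac{3}{49} = 7 ⇒ A = \frac{346}{49}.
So g(n) = \frac{346 \left(-6\right)^{n}}{49} - \frac{4 n}{7} - \frac{3}{49}.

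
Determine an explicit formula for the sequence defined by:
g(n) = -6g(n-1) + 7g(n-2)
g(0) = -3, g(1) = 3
Characteristic equation: x² + 6x - 7 = 0, which factors as (x - (-7))(x - (1)) = 0.
Roots r₁ = -7, r₂ = 1 (distinct).
General solution: g(n) = A·(-7)^n + B·(1)^n.
From g(0) = -3: A + B = -3.
From g(1) = 3: -7A + B = 3.
Solving: A = - \frac{3}{4}, B = - \frac{9}{4}.
So g(n) = - \frac{3 \left(-7\right)^{n}}{4} - \frac{9}{4}.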